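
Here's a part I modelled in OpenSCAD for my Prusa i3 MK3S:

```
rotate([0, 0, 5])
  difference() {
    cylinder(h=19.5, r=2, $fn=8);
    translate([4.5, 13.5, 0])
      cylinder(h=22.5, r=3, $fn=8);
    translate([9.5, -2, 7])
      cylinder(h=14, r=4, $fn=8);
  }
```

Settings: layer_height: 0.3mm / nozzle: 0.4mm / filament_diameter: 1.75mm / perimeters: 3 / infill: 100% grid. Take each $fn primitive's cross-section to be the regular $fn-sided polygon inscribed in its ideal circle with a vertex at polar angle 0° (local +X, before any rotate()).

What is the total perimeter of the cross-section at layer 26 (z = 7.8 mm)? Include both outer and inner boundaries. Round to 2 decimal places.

At z = 7.8 mm: the r=2 cylinder gives a regular 8-gon of circumradius 2 (constant along its height) (perimeter = 2·8·2.000·sin(180°/8) = 12.25 mm); the r=3 cylinder at (4.5, 13.5) gives a regular 8-gon of circumradius 3 (constant along its height) (perimeter = 2·8·3.000·sin(180°/8) = 18.37 mm); the r=4 cylinder at (9.5, -2) contributes a regular 8-gon of circumradius 4 (perimeter = 2·8·4.000·sin(180°/8) = 24.49 mm); Taking the first minus the rest: starting from the r=2 cylinder, the r=3 cylinder at (4.5, 13.5) misses the remaining region (no effect); the r=4 cylinder at (9.5, -2) misses the remaining region (no effect) — boundary = 12.25 mm; (whole slice rotated 5° about Z — lengths, areas and connectivity unchanged). Overall, the cross-section is a single solid region. Total boundary length (outer) = 12.25 mm.

12.25 mm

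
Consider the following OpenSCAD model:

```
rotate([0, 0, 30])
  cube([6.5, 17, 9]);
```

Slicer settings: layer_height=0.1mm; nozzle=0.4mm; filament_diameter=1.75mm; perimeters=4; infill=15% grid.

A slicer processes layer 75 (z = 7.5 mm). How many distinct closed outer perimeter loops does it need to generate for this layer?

1

At z = 7.5 mm: the 6.5×17 cube contributes its full rectangle; (whole slice rotated 30° about Z — lengths, areas and connectivity unchanged). The result has 1 disconnected region.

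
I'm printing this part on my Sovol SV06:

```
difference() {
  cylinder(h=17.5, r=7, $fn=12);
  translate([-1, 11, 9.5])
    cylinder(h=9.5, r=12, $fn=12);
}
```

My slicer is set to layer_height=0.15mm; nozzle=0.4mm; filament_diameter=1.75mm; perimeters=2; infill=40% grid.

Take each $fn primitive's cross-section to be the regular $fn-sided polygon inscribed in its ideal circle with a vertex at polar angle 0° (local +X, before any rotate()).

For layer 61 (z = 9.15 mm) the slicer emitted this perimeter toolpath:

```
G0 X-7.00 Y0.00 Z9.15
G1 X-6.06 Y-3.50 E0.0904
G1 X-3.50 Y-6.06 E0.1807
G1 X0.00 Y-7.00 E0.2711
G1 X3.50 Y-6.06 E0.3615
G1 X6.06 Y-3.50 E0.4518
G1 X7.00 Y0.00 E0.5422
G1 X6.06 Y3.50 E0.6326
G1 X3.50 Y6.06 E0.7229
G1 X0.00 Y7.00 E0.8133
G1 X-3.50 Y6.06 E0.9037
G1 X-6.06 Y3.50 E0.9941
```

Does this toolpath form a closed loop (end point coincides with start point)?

no

Start point (G0): (-7.00, 0.00). End point (last G1): the path does not return to the start — open.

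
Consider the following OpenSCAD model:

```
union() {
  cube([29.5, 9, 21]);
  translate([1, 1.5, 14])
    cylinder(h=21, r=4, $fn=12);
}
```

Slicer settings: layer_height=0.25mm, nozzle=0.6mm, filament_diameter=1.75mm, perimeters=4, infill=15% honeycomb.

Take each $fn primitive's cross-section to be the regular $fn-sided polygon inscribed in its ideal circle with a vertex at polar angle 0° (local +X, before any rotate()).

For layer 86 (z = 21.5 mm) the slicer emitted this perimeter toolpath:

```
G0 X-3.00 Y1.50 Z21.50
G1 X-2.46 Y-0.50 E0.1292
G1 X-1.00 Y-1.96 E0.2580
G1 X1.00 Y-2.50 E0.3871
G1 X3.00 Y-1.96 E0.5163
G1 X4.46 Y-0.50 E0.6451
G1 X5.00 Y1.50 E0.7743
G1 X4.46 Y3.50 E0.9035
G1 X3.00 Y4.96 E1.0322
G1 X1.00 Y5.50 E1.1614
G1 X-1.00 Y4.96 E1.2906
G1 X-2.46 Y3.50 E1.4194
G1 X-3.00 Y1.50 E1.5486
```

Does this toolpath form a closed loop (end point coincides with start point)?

Start point (G0): (-3.00, 1.50). End point (last G1): the path returns to the start — closed.

yes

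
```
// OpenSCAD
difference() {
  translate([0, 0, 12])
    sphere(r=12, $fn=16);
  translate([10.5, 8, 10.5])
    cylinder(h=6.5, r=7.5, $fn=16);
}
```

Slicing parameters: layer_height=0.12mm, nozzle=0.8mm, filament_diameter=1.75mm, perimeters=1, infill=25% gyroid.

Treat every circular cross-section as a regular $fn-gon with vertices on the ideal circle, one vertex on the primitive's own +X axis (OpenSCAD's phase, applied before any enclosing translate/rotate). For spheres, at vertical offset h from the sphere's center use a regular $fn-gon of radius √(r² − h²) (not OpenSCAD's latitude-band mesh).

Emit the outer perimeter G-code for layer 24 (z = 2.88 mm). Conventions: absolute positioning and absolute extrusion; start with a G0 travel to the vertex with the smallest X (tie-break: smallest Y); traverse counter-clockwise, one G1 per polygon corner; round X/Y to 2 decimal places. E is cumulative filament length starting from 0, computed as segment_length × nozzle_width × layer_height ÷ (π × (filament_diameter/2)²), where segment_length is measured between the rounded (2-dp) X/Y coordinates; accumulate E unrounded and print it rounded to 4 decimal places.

At z = 2.88 mm: the r=12 sphere contributes a regular 16-gon of circumradius √(12²−9.12²) = 7.799; the cylinder at (10.5, 8) is absent (z outside [10.5, 17]); Subtracting the remaining from the first: none of the subtracted shapes is present at this height, so the r=12 sphere is unchanged — 1 connected region. The outline is a single polygon with 16 vertices. Extrusion per mm of travel: 0.8 × 0.12 / (π × 0.875²) = 0.039912. Accumulating E over each segment gives final E = 1.9432.

G0 X-7.80 Y0.00 Z2.88
G1 X-7.21 Y-2.98 E0.1212
G1 X-5.51 Y-5.51 E0.2429
G1 X-2.98 Y-7.21 E0.3646
G1 X0.00 Y-7.80 E0.4858
G1 X2.98 Y-7.21 E0.6071
G1 X5.51 Y-5.51 E0.7287
G1 X7.21 Y-2.98 E0.8504
G1 X7.80 Y0.00 E0.9716
G1 X7.21 Y2.98 E1.0929
G1 X5.51 Y5.51 E1.2145
G1 X2.98 Y7.21 E1.3362
G1 X0.00 Y7.80 E1.4574
G1 X-2.98 Y7.21 E1.5787
G1 X-5.51 Y5.51 E1.7003
G1 X-7.21 Y2.98 E1.8220
G1 X-7.80 Y0.00 E1.9432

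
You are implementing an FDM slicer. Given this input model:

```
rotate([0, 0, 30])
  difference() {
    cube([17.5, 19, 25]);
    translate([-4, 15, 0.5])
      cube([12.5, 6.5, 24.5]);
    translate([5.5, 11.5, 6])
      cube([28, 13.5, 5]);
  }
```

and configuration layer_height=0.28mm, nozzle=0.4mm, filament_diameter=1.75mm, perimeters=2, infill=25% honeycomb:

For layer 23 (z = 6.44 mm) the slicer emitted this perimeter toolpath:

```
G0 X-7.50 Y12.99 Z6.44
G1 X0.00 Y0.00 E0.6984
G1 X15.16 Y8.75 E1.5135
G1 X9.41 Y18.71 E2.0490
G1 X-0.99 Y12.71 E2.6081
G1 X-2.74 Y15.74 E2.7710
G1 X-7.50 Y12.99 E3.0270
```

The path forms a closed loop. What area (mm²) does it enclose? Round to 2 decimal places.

Apply the shoelace formula to the sequence of (X, Y) vertices; enclosed area = 220.57 mm².

220.57 mm²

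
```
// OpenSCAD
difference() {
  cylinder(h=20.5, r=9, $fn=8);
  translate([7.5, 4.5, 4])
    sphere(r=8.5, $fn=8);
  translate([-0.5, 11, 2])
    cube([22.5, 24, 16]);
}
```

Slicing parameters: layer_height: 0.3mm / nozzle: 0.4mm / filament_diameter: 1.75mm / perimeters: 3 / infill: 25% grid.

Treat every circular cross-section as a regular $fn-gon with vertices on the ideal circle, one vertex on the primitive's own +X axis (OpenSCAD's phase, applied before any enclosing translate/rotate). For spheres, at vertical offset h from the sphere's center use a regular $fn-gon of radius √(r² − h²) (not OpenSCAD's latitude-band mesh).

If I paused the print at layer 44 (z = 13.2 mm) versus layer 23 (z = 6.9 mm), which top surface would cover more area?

layer 44 (z = 13.2 mm)

Layer 44 (z = 13.2): the r=9 cylinder gives a regular 8-gon of circumradius 9 (constant along its height) (area = (8/2)·9.000²·sin(360°/8) = 229.10 mm²); the sphere at (7.5, 4.5) is not intersected at this z (|z−center|=9.200 > r=8.5); the cube at (-0.5, 11) is present — its section is the full 22.5×24 rectangle (area 540.00 mm²); After the difference (first − rest): starting from the r=9 cylinder (229.10 mm²), the 22.5×24 cube at (-0.5, 11) misses the remaining region (no effect) — area = 229.10 mm². So its area = 229.10 mm². Layer 23 (z = 6.9): the r=9 cylinder gives a regular 8-gon of circumradius 9 (constant along its height) (area = (8/2)·9.000²·sin(360°/8) = 229.10 mm²); the r=8.5 sphere at (7.5, 4.5) contributes a regular 8-gon of circumradius √(8.5²−2.9²) = 7.990 (area = (8/2)·7.990²·sin(360°/8) = 180.57 mm²); the 22.5×24 cube at (-0.5, 11) contributes its full rectangle (area 540.00 mm²); Taking the first minus the rest: starting from the r=9 cylinder (229.10 mm²), the r=8.5 sphere at (7.5, 4.5) partially overlaps it — only the 69.72 mm² overlap (of its 180.57 mm²) is removed, clipping the outline; the 22.5×24 cube at (-0.5, 11) misses the remaining region (no effect) — area = 159.38 mm². So its area = 159.38 mm². Layer 44 is larger (229.10 vs 159.38 mm²).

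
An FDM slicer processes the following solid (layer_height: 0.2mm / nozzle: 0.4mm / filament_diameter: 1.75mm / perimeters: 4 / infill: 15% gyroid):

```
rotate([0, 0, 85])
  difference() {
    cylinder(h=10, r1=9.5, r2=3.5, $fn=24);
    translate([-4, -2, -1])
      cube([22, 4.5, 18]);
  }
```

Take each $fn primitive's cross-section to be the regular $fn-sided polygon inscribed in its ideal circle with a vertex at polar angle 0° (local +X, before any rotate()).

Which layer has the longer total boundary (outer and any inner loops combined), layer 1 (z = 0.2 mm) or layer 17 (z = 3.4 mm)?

Layer 1 (z = 0.2): the cone contributes a regular 24-gon of circumradius 9.380 (interpolated between r1=9.5 and r2=3.5 at t=0.020) (perimeter = 2·24·9.380·sin(180°/24) = 58.77 mm); the cube at (-4, -2) (footprint 22×4.5) is included at this height (perimeter 53.00 mm); Taking the first minus the rest: starting from the cone, the 22×4.5 cube at (-4, -2) partially overlaps it — only the 59.53 mm² overlap (of its 99.00 mm²) is removed, clipping the outline — boundary = 84.87 mm; (whole slice rotated 85° about Z — lengths, areas and connectivity unchanged). So its perimeter = 84.87 mm. Layer 17 (z = 3.4): the cone: at t=0.340 of its height the radius interpolates to r₁+(r₂−r₁)t = 7.460, giving a regular 24-gon of that circumradius (perimeter = 2·24·7.460·sin(180°/24) = 46.74 mm); the cube at (-4, -2) is present — its section is the full 22×4.5 rectangle (perimeter 53.00 mm); Taking the first minus the rest: starting from the cone, the 22×4.5 cube at (-4, -2) partially overlaps it — only the 50.85 mm² overlap (of its 99.00 mm²) is removed, clipping the outline — boundary = 68.80 mm; (rotated 85° about Z; rotation is an isometry so areas/perimeters/island counts are preserved). So its perimeter = 68.80 mm. Layer 1 is larger (84.87 vs 68.80 mm).

layer 1 (z = 0.2 mm)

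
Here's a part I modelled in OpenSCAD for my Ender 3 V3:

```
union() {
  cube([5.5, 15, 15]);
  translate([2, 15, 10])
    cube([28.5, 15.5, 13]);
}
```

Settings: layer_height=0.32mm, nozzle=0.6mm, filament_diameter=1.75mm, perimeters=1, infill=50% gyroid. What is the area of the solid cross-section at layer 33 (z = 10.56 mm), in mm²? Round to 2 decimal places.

524.25 mm²

At z = 10.56 mm: the cube (footprint 5.5×15) is included at this height (area 82.50 mm²); the cube at (2, 15) (footprint 28.5×15.5) is included at this height (area 441.75 mm²); Combining (union): the 2 present regions share edge segments without overlapping in area, so areas simply add but the touching pieces fuse into one outline (the shared edge portions become interior and drop out of the boundary) — area = 524.25 mm². Overall, the cross-section is a single solid region. Net area = 524.25 mm².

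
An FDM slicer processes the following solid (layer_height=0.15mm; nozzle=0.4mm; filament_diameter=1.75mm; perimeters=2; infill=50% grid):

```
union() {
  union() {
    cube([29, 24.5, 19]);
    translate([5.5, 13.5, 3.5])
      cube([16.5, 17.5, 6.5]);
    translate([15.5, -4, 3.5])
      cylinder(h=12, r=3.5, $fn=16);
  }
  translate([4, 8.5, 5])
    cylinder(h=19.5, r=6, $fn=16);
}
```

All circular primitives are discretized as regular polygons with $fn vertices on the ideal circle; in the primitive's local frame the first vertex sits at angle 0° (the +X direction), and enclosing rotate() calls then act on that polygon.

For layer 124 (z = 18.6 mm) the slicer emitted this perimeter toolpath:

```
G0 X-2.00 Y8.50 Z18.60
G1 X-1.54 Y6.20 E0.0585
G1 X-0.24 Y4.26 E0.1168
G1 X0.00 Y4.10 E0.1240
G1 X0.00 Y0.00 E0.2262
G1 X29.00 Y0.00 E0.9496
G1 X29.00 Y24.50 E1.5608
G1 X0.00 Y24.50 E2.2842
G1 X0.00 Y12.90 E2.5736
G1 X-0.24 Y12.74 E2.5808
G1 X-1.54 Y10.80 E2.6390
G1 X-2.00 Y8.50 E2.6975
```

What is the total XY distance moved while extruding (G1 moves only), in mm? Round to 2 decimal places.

108.14 mm

Sum the Euclidean lengths of each G1 segment: total = 108.14 mm.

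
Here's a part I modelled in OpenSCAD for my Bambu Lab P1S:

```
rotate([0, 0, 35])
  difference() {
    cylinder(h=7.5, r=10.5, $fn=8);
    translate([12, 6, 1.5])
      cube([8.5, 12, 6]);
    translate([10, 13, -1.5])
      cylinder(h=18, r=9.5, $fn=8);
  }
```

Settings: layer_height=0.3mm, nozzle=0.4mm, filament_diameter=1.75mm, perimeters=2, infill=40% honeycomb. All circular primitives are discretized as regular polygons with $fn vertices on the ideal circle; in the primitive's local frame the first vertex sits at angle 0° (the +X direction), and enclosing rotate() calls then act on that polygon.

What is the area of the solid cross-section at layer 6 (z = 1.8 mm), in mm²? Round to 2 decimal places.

295.91 mm²

At z = 1.8 mm: the cylinder: section is a regular 8-gon, circumradius r=10.5 (area = (8/2)·10.500²·sin(360°/8) = 311.83 mm²); the cube at (12, 6) is present — its section is the full 8.5×12 rectangle (area 102.00 mm²); the r=9.5 cylinder at (10, 13) contributes a regular 8-gon of circumradius 9.5 (area = (8/2)·9.500²·sin(360°/8) = 255.27 mm²); Subtracting the remaining from the first: starting from the r=10.5 cylinder (311.83 mm²), the 8.5×12 cube at (12, 6) misses the remaining region (no effect); the r=9.5 cylinder at (10, 13) partially overlaps it — only the 15.92 mm² overlap (of its 255.27 mm²) is removed, clipping the outline — area = 295.91 mm²; (rotated 35° about Z; rotation is an isometry so areas/perimeters/island counts are preserved). Overall, the cross-section is a single solid region. Net area = 295.91 mm².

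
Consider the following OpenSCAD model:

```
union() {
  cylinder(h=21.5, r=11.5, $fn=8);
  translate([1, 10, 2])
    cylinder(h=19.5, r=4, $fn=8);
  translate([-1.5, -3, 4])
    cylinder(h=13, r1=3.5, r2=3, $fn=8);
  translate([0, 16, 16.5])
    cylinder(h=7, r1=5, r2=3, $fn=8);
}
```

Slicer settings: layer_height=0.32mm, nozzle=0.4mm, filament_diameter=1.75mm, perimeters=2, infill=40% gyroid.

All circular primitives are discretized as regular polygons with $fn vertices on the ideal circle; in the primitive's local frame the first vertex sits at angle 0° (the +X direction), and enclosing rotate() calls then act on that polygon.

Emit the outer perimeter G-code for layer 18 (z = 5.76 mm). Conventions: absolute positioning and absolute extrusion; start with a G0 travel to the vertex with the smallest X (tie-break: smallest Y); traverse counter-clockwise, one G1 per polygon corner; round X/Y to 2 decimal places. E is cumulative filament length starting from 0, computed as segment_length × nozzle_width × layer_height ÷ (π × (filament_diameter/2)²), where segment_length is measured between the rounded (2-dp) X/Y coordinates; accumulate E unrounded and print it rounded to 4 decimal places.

At z = 5.76 mm: the r=11.5 cylinder gives a regular 8-gon of circumradius 11.5 (constant along its height); the cylinder at (1, 10): section is a regular 8-gon, circumradius r=4; the cone at (-1.5, -3) contributes a regular 8-gon of circumradius 3.432 (interpolated between r1=3.5 and r2=3 at t=0.135); the cone at (0, 16) does not reach this height (z outside [16.5, 23.5]); Taking the union: the regions partially overlap (shared area 60.95 mm²), so overlapping operands fuse into one piece — 1 connected region. The outline is a single polygon with 13 vertices. Extrusion per mm of travel: 0.4 × 0.32 / (π × 0.875²) = 0.053216. Accumulating E over each segment gives final E = 3.9670.

G0 X-11.50 Y0.00 Z5.76
G1 X-8.13 Y-8.13 E0.4683
G1 X0.00 Y-11.50 E0.9367
G1 X8.13 Y-8.13 E1.4050
G1 X11.50 Y0.00 E1.8734
G1 X8.13 Y8.13 E2.3417
G1 X4.80 Y9.51 E2.5335
G1 X5.00 Y10.00 E2.5617
G1 X3.83 Y12.83 E2.7247
G1 X1.00 Y14.00 E2.8876
G1 X-1.83 Y12.83 E3.0506
G1 X-2.87 Y10.31 E3.1957
G1 X-8.13 Y8.13 E3.4987
G1 X-11.50 Y0.00 E3.9670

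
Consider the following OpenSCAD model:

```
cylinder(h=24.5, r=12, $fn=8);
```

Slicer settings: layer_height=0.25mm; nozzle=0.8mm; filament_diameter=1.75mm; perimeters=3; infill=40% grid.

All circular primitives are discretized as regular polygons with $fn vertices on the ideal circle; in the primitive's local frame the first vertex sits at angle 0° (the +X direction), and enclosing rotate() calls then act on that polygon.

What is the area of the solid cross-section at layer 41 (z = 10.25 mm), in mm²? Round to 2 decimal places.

At z = 10.25 mm: the r=12 cylinder contributes a regular 8-gon of circumradius 12 (area = (8/2)·12.000²·sin(360°/8) = 407.29 mm²). Overall, the cross-section is a single solid region. Net area = 407.29 mm².

407.29 mm²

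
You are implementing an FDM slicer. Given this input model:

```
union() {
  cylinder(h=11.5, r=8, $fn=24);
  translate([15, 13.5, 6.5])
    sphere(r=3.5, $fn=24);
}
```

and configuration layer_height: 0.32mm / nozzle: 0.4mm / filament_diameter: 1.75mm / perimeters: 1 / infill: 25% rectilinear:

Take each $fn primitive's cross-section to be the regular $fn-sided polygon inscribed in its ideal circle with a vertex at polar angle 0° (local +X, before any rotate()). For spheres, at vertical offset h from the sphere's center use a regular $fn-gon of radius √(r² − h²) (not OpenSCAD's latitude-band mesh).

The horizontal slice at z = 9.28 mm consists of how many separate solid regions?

2

At z = 9.28 mm: the cylinder: section is a regular 24-gon, circumradius r=8; the sphere at (15, 13.5): section is a regular 24-gon, circumradius = √(r²−h²) = √(3.5²−2.78²) = 2.126; Taking the union: the 2 present regions are separate (no shared area or edge), so areas and boundary lengths simply add and each stays a separate island — 2 connected regions. The result has 2 disconnected regions.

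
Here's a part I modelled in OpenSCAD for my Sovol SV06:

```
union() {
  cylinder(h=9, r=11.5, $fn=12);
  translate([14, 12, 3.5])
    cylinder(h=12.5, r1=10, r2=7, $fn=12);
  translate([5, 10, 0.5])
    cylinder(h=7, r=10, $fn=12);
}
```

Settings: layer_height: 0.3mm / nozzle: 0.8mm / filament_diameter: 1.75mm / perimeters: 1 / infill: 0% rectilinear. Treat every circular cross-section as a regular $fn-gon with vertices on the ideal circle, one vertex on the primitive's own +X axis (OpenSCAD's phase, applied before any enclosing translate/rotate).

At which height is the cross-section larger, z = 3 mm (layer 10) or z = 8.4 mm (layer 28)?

layer 28 (z = 8.4 mm)

Layer 10 (z = 3): the r=11.5 cylinder contributes a regular 12-gon of circumradius 11.5 (area = (12/2)·11.500²·sin(360°/12) = 396.75 mm²); the cone at (14, 12) is not intersected at this z (z outside [3.5, 16]); the r=10 cylinder at (5, 10) gives a regular 12-gon of circumradius 10 (constant along its height) (area = (12/2)·10.000²·sin(360°/12) = 300.00 mm²); Taking the union: the regions partially overlap — summed areas 696.75 mm² minus the doubly-counted overlap 122.70 mm² gives 574.05 mm² — area = 574.05 mm². So its area = 574.05 mm². Layer 28 (z = 8.4): the r=11.5 cylinder contributes a regular 12-gon of circumradius 11.5 (area = (12/2)·11.500²·sin(360°/12) = 396.75 mm²); the cone at (14, 12) (r1=10→r2=7) has section circumradius 8.824 here — a regular 12-gon (area = (12/2)·8.824²·sin(360°/12) = 233.59 mm²); the cylinder at (5, 10) is absent (z outside [0.5, 7.5]); Taking the union: the regions partially overlap — summed areas 630.34 mm² minus the doubly-counted overlap 7.19 mm² gives 623.15 mm² — area = 623.15 mm². So its area = 623.15 mm². Layer 28 is larger (623.15 vs 574.05 mm²).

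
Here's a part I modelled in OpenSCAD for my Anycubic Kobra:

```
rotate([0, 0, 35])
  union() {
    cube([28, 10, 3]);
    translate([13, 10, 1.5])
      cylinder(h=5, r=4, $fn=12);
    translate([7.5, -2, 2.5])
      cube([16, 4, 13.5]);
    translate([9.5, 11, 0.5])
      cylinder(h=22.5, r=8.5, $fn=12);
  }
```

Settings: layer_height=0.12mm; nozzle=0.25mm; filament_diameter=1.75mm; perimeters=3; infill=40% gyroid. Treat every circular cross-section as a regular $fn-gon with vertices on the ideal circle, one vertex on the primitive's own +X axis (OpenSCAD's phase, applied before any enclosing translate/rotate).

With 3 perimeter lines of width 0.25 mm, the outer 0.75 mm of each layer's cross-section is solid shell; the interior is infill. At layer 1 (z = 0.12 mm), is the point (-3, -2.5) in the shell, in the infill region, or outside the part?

outside

At z = 0.12 mm: the 28×10 cube contributes its full rectangle; the cylinder at (13, 10) is absent (z outside [1.5, 6.5]); the cube at (7.5, -2) is not intersected at this z (z outside [2.5, 16]); the cylinder at (9.5, 11) is not intersected at this z (z outside [0.5, 23]); Merging all regions: only the 28×10 cube is present, so the union is just that shape — 1 connected region; (rotated 35° about Z; rotation is an isometry so areas/perimeters/island counts are preserved). Overall, the cross-section is a single solid region. Undo the 35° rotation: the query point maps to (-3.891, -0.327) in the un-rotated model frame. The nearest boundary edge runs (0.00, 0.00)→(28.00, 0.00); distance from the point to it = 3.91 mm. The point is not inside any of the regions above, so it lies outside the cross-section (3.91 mm from the nearest boundary).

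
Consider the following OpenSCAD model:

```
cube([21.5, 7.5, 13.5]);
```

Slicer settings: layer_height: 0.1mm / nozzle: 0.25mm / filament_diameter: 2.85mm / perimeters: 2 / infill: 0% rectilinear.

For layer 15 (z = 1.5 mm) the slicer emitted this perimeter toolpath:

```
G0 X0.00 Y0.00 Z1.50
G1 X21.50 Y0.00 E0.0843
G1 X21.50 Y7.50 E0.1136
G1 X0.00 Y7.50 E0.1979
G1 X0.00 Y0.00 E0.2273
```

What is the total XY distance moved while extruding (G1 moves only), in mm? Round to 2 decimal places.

Sum the Euclidean lengths of each G1 segment: total = 58.00 mm.

58.00 mm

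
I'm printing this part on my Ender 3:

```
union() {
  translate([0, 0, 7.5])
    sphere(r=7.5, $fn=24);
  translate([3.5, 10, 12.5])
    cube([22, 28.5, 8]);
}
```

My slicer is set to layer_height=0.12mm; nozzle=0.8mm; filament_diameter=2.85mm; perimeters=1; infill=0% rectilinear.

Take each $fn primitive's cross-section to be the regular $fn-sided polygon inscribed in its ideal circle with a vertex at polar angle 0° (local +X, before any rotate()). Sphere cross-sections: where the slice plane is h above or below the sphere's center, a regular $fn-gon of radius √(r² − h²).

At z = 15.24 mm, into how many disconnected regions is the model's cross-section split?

1

At z = 15.24 mm: the sphere is absent (|z−center|=7.740 > r=7.5); the 22×28.5 cube at (3.5, 10) contributes its full rectangle; Taking the union: only the 22×28.5 cube at (3.5, 10) is present, so the union is just that shape — 1 connected region. The result has 1 disconnected region.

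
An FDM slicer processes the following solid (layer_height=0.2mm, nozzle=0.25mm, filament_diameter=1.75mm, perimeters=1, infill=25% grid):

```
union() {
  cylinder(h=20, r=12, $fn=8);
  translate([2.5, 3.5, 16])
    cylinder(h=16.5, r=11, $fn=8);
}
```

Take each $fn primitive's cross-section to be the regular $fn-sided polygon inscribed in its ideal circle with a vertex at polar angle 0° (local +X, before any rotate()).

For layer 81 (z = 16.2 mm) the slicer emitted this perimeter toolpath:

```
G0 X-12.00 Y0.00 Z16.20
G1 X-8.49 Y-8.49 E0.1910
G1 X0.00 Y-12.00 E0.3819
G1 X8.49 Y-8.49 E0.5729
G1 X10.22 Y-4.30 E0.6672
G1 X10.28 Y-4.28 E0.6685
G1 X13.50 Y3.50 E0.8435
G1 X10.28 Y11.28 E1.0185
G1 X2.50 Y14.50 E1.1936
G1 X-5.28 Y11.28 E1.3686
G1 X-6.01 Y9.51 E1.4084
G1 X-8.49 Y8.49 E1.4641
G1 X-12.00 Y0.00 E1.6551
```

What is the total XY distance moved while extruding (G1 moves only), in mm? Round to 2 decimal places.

79.62 mm

Sum the Euclidean lengths of each G1 segment: total = 79.62 mm.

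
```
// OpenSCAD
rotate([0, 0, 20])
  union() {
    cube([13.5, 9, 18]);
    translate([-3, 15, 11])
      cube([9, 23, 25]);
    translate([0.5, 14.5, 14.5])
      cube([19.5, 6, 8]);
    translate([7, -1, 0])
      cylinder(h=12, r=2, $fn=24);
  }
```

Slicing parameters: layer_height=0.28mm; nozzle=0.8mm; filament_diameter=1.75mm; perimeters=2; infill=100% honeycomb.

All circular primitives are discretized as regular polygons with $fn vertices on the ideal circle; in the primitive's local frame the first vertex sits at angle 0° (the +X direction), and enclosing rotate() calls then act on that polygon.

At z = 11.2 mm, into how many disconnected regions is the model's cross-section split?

2

At z = 11.2 mm: the cube is present — its section is the full 13.5×9 rectangle; the 9×23 cube at (-3, 15) contributes its full rectangle; the cube at (0.5, 14.5) is not intersected at this z (z outside [14.5, 22.5]); the cylinder at (7, -1): section is a regular 24-gon, circumradius r=2; Merging all regions: the regions partially overlap (shared area 2.41 mm²), so overlapping operands fuse into one piece — 2 connected regions; (whole slice rotated 20° about Z — lengths, areas and connectivity unchanged). The result has 2 disconnected regions.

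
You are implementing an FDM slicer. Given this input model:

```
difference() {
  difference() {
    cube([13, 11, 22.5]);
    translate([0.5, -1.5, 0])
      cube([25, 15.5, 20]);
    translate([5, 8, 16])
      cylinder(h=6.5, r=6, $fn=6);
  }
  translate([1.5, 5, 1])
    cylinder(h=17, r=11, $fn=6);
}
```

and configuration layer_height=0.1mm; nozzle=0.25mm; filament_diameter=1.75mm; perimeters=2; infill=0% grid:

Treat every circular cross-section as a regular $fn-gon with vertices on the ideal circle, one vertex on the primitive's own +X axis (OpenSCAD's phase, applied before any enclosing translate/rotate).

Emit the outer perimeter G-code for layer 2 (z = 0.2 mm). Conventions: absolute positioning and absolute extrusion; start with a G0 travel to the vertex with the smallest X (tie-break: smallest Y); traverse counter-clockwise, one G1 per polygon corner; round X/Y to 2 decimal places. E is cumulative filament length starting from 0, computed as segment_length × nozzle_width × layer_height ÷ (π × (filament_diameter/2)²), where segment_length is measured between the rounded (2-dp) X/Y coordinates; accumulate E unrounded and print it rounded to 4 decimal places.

At z = 0.2 mm: the 13×11 cube contributes its full rectangle; the cube at (0.5, -1.5) (footprint 25×15.5) is included at this height; the cylinder at (5, 8) is not intersected at this z (z outside [16, 22.5]); After the difference (first − rest): starting from the 13×11 cube, the 25×15.5 cube at (0.5, -1.5) partially overlaps it — only the 137.50 mm² overlap (of its 387.50 mm²) is removed, clipping the outline — 1 connected region; the cylinder at (1.5, 5) does not reach this height (z outside [1, 18]); After the difference (first − rest): none of the subtracted shapes is present at this height, so that combined region is unchanged — 1 connected region. The outline is a single polygon with 4 vertices. Extrusion per mm of travel: 0.25 × 0.1 / (π × 0.875²) = 0.010394. Accumulating E over each segment gives final E = 0.2391.

G0 X0.00 Y0.00 Z0.20
G1 X0.50 Y0.00 E0.0052
G1 X0.50 Y11.00 E0.1195
G1 X0.00 Y11.00 E0.1247
G1 X0.00 Y0.00 E0.2391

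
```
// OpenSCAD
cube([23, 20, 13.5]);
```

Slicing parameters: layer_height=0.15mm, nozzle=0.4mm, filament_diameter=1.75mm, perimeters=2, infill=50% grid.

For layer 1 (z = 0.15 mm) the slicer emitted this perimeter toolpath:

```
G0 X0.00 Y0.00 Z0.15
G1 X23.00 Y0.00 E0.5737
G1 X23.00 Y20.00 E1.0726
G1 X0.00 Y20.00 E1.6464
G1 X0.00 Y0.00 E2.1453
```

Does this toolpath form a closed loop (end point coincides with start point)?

yes

Start point (G0): (0.00, 0.00). End point (last G1): the path returns to the start — closed.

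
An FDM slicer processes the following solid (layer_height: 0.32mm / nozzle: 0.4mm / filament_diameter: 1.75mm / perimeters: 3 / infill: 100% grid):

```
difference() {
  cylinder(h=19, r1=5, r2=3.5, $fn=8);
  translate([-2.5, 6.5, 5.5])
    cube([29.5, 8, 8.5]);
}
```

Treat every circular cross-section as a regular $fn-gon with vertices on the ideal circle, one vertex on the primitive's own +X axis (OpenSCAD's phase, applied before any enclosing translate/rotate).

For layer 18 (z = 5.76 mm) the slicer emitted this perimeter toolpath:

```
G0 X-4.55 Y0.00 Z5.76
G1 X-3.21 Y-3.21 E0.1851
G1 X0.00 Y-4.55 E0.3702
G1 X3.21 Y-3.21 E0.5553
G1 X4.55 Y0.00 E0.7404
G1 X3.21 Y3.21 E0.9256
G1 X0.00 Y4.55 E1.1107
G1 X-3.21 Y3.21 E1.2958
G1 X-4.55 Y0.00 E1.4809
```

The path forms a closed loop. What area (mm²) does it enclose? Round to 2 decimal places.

Apply the shoelace formula to the sequence of (X, Y) vertices; enclosed area = 58.42 mm².

58.42 mm²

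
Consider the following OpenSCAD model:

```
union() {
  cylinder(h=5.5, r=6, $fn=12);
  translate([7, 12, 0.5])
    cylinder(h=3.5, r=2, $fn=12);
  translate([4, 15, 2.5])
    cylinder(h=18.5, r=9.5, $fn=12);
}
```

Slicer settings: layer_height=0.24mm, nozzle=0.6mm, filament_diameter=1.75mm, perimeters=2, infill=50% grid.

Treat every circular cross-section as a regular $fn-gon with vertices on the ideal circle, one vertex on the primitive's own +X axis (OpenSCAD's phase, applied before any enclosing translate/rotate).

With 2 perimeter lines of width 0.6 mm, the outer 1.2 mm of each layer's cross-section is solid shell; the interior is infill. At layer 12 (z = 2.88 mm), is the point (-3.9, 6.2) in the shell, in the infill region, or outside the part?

At z = 2.88 mm: the r=6 cylinder gives a regular 12-gon of circumradius 6 (constant along its height); the r=2 cylinder at (7, 12) contributes a regular 12-gon of circumradius 2; the r=9.5 cylinder at (4, 15) contributes a regular 12-gon of circumradius 9.5; Merging all regions: the regions partially overlap (shared area 12.00 mm²), so overlapping operands fuse into one piece — 2 connected regions. Overall, the cross-section has 2 separate islands. The nearest boundary edge runs (-5.20, 3.00)→(-3.00, 5.20); distance from the point to it = 1.35 mm. The point is not inside any of the regions above, so it lies outside the cross-section (1.35 mm from the nearest boundary).

outside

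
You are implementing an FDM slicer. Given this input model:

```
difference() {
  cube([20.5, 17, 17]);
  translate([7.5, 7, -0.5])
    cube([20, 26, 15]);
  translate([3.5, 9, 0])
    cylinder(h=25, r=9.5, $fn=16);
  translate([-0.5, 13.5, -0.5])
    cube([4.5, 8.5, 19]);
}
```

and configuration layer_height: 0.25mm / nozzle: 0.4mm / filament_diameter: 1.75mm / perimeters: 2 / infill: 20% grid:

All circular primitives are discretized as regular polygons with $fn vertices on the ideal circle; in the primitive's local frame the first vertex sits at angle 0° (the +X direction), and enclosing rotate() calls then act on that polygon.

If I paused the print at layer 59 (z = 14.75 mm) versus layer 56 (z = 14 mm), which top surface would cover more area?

Layer 59 (z = 14.75): the cube is present — its section is the full 20.5×17 rectangle (area 348.50 mm²); the cube at (7.5, 7) is not intersected at this z (z outside [-0.5, 14.5]); the cylinder at (3.5, 9): section is a regular 16-gon, circumradius r=9.5 (area = (16/2)·9.500²·sin(360°/16) = 276.30 mm²); the cube at (-0.5, 13.5) (footprint 4.5×8.5) is included at this height (area 38.25 mm²); Taking the first minus the rest: starting from the 20.5×17 cube (348.50 mm²), the r=9.5 cylinder at (3.5, 9) partially overlaps it — only the 192.33 mm² overlap (of its 276.30 mm²) is removed, clipping the outline; the 4.5×8.5 cube at (-0.5, 13.5) misses the remaining region (no effect) — area = 156.17 mm². So its area = 156.17 mm². Layer 56 (z = 14): the cube (footprint 20.5×17) is included at this height (area 348.50 mm²); the cube at (7.5, 7) is present — its section is the full 20×26 rectangle (area 520.00 mm²); the cylinder at (3.5, 9): section is a regular 16-gon, circumradius r=9.5 (area = (16/2)·9.500²·sin(360°/16) = 276.30 mm²); the 4.5×8.5 cube at (-0.5, 13.5) contributes its full rectangle (area 38.25 mm²); Subtracting the remaining from the first: starting from the 20.5×17 cube (348.50 mm²), the 20×26 cube at (7.5, 7) partially overlaps it — only the 130.00 mm² overlap (of its 520.00 mm²) is removed, clipping the outline; the r=9.5 cylinder at (3.5, 9) partially overlaps it — only the 149.25 mm² overlap (of its 276.30 mm²) is removed, clipping the outline; the 4.5×8.5 cube at (-0.5, 13.5) misses the remaining region (no effect) — area = 69.25 mm². So its area = 69.25 mm². Layer 59 is larger (156.17 vs 69.25 mm²).

layer 59 (z = 14.75 mm)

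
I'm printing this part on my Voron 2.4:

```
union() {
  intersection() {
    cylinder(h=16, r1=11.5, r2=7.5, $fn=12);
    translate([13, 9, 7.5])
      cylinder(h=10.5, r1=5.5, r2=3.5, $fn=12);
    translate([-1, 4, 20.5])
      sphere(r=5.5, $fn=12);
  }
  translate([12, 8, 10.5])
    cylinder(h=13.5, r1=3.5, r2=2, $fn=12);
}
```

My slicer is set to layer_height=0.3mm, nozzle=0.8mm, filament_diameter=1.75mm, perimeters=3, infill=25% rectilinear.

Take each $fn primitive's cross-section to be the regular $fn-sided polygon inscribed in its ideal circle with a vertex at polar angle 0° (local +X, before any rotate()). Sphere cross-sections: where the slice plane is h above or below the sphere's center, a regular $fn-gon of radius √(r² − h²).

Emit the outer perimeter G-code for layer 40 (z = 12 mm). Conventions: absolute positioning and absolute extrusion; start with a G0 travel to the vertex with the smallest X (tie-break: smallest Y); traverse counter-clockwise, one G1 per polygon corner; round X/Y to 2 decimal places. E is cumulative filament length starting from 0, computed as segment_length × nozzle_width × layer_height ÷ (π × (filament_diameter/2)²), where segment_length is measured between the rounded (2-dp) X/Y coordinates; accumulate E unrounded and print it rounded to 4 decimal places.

G0 X8.67 Y8.00 Z12.00
G1 X9.11 Y6.33 E0.1723
G1 X10.33 Y5.11 E0.3445
G1 X12.00 Y4.67 E0.5168
G1 X13.67 Y5.11 E0.6891
G1 X14.89 Y6.33 E0.8613
G1 X15.33 Y8.00 E1.0336
G1 X14.89 Y9.67 E1.2059
G1 X13.67 Y10.89 E1.3781
G1 X12.00 Y11.33 E1.5504
G1 X10.33 Y10.89 E1.7227
G1 X9.11 Y9.67 E1.8949
G1 X8.67 Y8.00 E2.0672

At z = 12 mm: the cone: at t=0.750 of its height the radius interpolates to r₁+(r₂−r₁)t = 8.500, giving a regular 12-gon of that circumradius; the cone at (13, 9) contributes a regular 12-gon of circumradius 4.643 (interpolated between r1=5.5 and r2=3.5 at t=0.429); the sphere at (-1, 4) does not reach this height (|z−center|=8.500 > r=5.5); Taking the intersection: at least one operand is absent at this height, so nothing remains; the cone at (12, 8) (r1=3.5→r2=2) has section circumradius 3.333 here — a regular 12-gon; Taking the union: only the cone at (12, 8) is present, so the union is just that shape — 1 connected region. The outline is a single polygon with 12 vertices. Extrusion per mm of travel: 0.8 × 0.3 / (π × 0.875²) = 0.099780. Accumulating E over each segment gives final E = 2.0672.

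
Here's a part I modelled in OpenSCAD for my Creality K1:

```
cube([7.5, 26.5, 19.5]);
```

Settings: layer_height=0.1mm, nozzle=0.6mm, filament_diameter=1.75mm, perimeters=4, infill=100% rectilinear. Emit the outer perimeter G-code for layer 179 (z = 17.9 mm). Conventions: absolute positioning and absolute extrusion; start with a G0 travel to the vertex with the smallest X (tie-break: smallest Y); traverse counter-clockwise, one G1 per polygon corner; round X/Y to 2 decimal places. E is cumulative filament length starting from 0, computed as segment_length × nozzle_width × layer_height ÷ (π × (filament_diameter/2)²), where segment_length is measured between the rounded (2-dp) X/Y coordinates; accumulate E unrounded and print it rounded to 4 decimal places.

G0 X0.00 Y0.00 Z17.90
G1 X7.50 Y0.00 E0.1871
G1 X7.50 Y26.50 E0.8481
G1 X0.00 Y26.50 E1.0352
G1 X0.00 Y0.00 E1.6963

At z = 17.9 mm: the cube is present — its section is the full 7.5×26.5 rectangle. The outline is a single polygon with 4 vertices. Extrusion per mm of travel: 0.6 × 0.1 / (π × 0.875²) = 0.024945. Accumulating E over each segment gives final E = 1.6963.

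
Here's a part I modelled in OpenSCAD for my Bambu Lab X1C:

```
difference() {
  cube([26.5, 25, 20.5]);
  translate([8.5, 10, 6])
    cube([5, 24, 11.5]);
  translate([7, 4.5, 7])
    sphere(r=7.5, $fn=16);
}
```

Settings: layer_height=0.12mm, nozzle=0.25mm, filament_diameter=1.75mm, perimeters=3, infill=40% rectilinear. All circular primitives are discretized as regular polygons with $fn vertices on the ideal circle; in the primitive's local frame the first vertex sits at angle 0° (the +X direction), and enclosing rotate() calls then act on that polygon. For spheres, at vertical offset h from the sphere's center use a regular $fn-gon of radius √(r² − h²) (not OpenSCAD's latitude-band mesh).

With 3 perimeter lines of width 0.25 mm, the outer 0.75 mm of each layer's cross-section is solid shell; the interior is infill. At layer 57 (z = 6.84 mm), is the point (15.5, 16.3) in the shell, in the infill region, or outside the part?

infill

At z = 6.84 mm: the cube (footprint 26.5×25) is included at this height; the cube at (8.5, 10) (footprint 5×24) is included at this height; the r=7.5 sphere at (7, 4.5) contributes a regular 16-gon of circumradius √(7.5²−0.16²) = 7.498; Taking the first minus the rest: starting from the 26.5×25 cube, the 5×24 cube at (8.5, 10) partially overlaps it — only the 75.00 mm² overlap (of its 120.00 mm²) is removed, clipping the outline; the r=7.5 sphere at (7, 4.5) partially overlaps it — only the 143.36 mm² overlap (of its 172.13 mm²) is removed, clipping the outline — 3 connected regions. Overall, the cross-section has 3 separate islands. The nearest boundary edge runs (13.50, 10.00)→(13.50, 25.00); distance from the point to it = 2.00 mm. (Shell/infill is judged within the island containing the point — the largest one.) The point is inside the cross-section and 2.00 mm from the nearest boundary — more than the 0.75 mm shell width (3 × 0.25), so it's in the infill interior.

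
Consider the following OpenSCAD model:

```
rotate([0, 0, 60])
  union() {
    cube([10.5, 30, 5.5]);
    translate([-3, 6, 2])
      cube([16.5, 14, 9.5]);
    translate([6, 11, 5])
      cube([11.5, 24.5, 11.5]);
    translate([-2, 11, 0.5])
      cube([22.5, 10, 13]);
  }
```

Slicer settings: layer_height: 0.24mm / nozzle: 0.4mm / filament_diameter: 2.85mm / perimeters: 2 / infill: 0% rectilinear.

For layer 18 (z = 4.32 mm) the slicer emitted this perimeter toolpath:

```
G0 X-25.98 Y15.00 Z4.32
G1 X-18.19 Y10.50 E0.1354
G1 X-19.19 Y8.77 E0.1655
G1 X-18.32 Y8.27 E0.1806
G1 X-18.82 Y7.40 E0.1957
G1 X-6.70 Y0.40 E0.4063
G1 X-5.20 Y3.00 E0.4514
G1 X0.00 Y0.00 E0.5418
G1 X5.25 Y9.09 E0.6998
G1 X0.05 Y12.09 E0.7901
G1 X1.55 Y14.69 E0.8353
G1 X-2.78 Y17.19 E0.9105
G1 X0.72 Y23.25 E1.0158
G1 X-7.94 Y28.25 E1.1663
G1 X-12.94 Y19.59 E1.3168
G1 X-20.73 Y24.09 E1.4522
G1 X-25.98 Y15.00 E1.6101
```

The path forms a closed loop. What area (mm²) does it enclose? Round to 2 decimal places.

473.91 mm²

Apply the shoelace formula to the sequence of (X, Y) vertices; enclosed area = 473.91 mm².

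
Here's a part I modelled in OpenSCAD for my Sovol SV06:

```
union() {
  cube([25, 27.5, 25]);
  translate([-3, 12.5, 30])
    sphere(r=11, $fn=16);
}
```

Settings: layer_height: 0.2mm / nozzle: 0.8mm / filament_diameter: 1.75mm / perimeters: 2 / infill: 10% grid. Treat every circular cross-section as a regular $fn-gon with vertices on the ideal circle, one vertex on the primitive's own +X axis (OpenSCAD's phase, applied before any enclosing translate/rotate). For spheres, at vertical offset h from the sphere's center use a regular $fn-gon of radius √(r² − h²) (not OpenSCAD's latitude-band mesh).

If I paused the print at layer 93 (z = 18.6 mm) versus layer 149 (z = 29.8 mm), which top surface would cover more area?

layer 93 (z = 18.6 mm)

Layer 93 (z = 18.6): the 25×27.5 cube contributes its full rectangle (area 687.50 mm²); the sphere at (-3, 12.5) is not intersected at this z (|z−center|=11.400 > r=11); Combining (union): only the 25×27.5 cube is present, so the union is just that shape — area = 687.50 mm². So its area = 687.50 mm². Layer 149 (z = 29.8): the cube is absent (z outside [0, 25]); the r=11 sphere at (-3, 12.5) contributes a regular 16-gon of circumradius √(11²−0.2²) = 10.998 (area = (16/2)·10.998²·sin(360°/16) = 370.32 mm²); Taking the union: only the r=11 sphere at (-3, 12.5) is present, so the union is just that shape — area = 370.32 mm². So its area = 370.32 mm². Layer 93 is larger (687.50 vs 370.32 mm²).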